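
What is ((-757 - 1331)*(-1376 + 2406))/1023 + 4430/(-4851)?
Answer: -316281410/150381 ≈ -2103.2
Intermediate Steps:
((-757 - 1331)*(-1376 + 2406))/1023 + 4430/(-4851) = -2088*1030*(1/1023) + 4430*(-1/4851) = -2150640*1/1023 - 4430/4851 = -716880/341 - 4430/4851 = -316281410/150381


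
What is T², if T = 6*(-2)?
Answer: 144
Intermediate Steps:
T = -12
T² = (-12)² = 144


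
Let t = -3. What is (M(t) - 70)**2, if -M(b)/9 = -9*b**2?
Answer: 434281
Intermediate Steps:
M(b) = 81*b**2 (M(b) = -(-81)*b**2 = 81*b**2)
(M(t) - 70)**2 = (81*(-3)**2 - 70)**2 = (81*9 - 70)**2 = (729 - 70)**2 = 659**2 = 434281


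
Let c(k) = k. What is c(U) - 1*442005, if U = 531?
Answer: -441474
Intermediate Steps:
c(U) - 1*442005 = 531 - 1*442005 = 531 - 442005 = -441474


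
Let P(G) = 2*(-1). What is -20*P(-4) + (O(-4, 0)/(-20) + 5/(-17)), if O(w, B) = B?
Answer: 675/17 ≈ 39.706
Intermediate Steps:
P(G) = -2
-20*P(-4) + (O(-4, 0)/(-20) + 5/(-17)) = -20*(-2) + (0/(-20) + 5/(-17)) = 40 + (0*(-1/20) + 5*(-1/17)) = 40 + (0 - 5/17) = 40 - 5/17 = 675/17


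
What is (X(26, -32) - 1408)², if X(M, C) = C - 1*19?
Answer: 2128681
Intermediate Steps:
X(M, C) = -19 + C (X(M, C) = C - 19 = -19 + C)
(X(26, -32) - 1408)² = ((-19 - 32) - 1408)² = (-51 - 1408)² = (-1459)² = 2128681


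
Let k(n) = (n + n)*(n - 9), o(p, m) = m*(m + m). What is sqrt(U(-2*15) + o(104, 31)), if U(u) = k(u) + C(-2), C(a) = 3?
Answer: sqrt(4265) ≈ 65.307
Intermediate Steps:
o(p, m) = 2*m**2 (o(p, m) = m*(2*m) = 2*m**2)
k(n) = 2*n*(-9 + n) (k(n) = (2*n)*(-9 + n) = 2*n*(-9 + n))
U(u) = 3 + 2*u*(-9 + u) (U(u) = 2*u*(-9 + u) + 3 = 3 + 2*u*(-9 + u))
sqrt(U(-2*15) + o(104, 31)) = sqrt((3 + 2*(-2*15)*(-9 - 2*15)) + 2*31**2) = sqrt((3 + 2*(-30)*(-9 - 30)) + 2*961) = sqrt((3 + 2*(-30)*(-39)) + 1922) = sqrt((3 + 2340) + 1922) = sqrt(2343 + 1922) = sqrt(4265)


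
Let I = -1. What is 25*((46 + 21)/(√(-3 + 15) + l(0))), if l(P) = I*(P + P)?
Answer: 1675*√3/6 ≈ 483.53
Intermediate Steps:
l(P) = -2*P (l(P) = -(P + P) = -2*P)
25*((46 + 21)/(√(-3 + 15) + l(0))) = 25*((46 + 21)/(√(-3 + 15) - 2*0)) = 25*(67/(√12 + 0)) = 25*(67/(2*√3 + 0)) = 25*(67/((2*√3))) = 25*(67*(√3/6)) = 25*(67*√3/6) = 1675*√3/6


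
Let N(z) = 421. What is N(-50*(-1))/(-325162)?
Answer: -421/325162 ≈ -0.0012947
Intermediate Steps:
N(-50*(-1))/(-325162) = 421/(-325162) = 421*(-1/325162) = -421/325162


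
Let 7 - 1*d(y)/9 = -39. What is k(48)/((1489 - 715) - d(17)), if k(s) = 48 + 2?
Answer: 5/36 ≈ 0.13889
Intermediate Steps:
k(s) = 50
d(y) = 414 (d(y) = 63 - 9*(-39) = 63 + 351 = 414)
k(48)/((1489 - 715) - d(17)) = 50/((1489 - 715) - 1*414) = 50/(774 - 414) = 50/360 = 50*(1/360) = 5/36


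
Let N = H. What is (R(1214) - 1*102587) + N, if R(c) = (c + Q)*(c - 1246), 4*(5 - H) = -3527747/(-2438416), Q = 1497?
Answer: -1846703747523/9753664 ≈ -1.8933e+5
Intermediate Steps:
H = 45240573/9753664 (H = 5 - (-3527747)/(4*(-2438416)) = 5 - (-3527747)*(-1)/(4*2438416) = 5 - ¼*3527747/2438416 = 5 - 3527747/9753664 = 45240573/9753664 ≈ 4.6383)
R(c) = (-1246 + c)*(1497 + c) (R(c) = (c + 1497)*(c - 1246) = (1497 + c)*(-1246 + c) = (-1246 + c)*(1497 + c))
N = 45240573/9753664 ≈ 4.6383
(R(1214) - 1*102587) + N = ((-1865262 + 1214² + 251*1214) - 1*102587) + 45240573/9753664 = ((-1865262 + 1473796 + 304714) - 102587) + 45240573/9753664 = (-86752 - 102587) + 45240573/9753664 = -189339 + 45240573/9753664 = -1846703747523/9753664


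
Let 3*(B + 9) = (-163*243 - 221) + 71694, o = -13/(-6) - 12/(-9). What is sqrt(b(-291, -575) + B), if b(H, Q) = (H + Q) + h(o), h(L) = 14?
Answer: sqrt(87843)/3 ≈ 98.794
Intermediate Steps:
o = 7/2 (o = -13*(-1/6) - 12*(-1/9) = 13/6 + 4/3 = 7/2 ≈ 3.5000)
b(H, Q) = 14 + H + Q (b(H, Q) = (H + Q) + 14 = 14 + H + Q)
B = 31837/3 (B = -9 + ((-163*243 - 221) + 71694)/3 = -9 + ((-39609 - 221) + 71694)/3 = -9 + (-39830 + 71694)/3 = -9 + (1/3)*31864 = -9 + 31864/3 = 31837/3 ≈ 10612.)
sqrt(b(-291, -575) + B) = sqrt((14 - 291 - 575) + 31837/3) = sqrt(-852 + 31837/3) = sqrt(29281/3) = sqrt(87843)/3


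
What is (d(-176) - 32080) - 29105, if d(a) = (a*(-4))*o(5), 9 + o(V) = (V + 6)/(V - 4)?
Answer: -59777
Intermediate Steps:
o(V) = -9 + (6 + V)/(-4 + V) (o(V) = -9 + (V + 6)/(V - 4) = -9 + (6 + V)/(-4 + V))
d(a) = -8*a (d(a) = (a*(-4))*(2*(21 - 4*5)/(-4 + 5)) = (-4*a)*(2*(21 - 20)/1) = (-4*a)*(2*1*1) = -4*a*2 = -8*a)
(d(-176) - 32080) - 29105 = (-8*(-176) - 32080) - 29105 = (1408 - 32080) - 29105 = -30672 - 29105 = -59777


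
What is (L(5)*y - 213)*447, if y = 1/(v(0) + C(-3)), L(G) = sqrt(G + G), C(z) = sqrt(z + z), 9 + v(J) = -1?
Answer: -95211 - 2235*sqrt(10)/53 - 447*I*sqrt(15)/53 ≈ -95344.0 - 32.665*I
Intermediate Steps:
v(J) = -10 (v(J) = -9 - 1 = -10)
C(z) = sqrt(2)*sqrt(z) (C(z) = sqrt(2*z) = sqrt(2)*sqrt(z))
L(G) = sqrt(2)*sqrt(G) (L(G) = sqrt(2*G) = sqrt(2)*sqrt(G))
y = 1/(-10 + I*sqrt(6)) (y = 1/(-10 + sqrt(2)*sqrt(-3)) = 1/(-10 + sqrt(2)*(I*sqrt(3))) = 1/(-10 + I*sqrt(6)) ≈ -0.09434 - 0.023108*I)
(L(5)*y - 213)*447 = ((sqrt(2)*sqrt(5))*(-5/53 - I*sqrt(6)/106) - 213)*447 = (sqrt(10)*(-5/53 - I*sqrt(6)/106) - 213)*447 = (-213 + sqrt(10)*(-5/53 - I*sqrt(6)/106))*447 = -95211 + 447*sqrt(10)*(-5/53 - I*sqrt(6)/106)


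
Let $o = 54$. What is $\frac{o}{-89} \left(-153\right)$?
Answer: $\frac{8262}{89} \approx 92.831$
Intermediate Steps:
$\frac{o}{-89} \left(-153\right) = \frac{1}{-89} \cdot 54 \left(-153\right) = \left(- \frac{1}{89}\right) 54 \left(-153\right) = \left(- \frac{54}{89}\right) \left(-153\right) = \frac{8262}{89}$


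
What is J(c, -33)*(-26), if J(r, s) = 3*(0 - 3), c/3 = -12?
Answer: 234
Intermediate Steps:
c = -36 (c = 3*(-12) = -36)
J(r, s) = -9 (J(r, s) = 3*(-3) = -9)
J(c, -33)*(-26) = -9*(-26) = 234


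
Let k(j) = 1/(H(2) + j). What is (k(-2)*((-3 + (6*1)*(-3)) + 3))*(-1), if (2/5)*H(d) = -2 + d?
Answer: -9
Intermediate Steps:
H(d) = -5 + 5*d/2 (H(d) = 5*(-2 + d)/2 = -5 + 5*d/2)
k(j) = 1/j (k(j) = 1/((-5 + (5/2)*2) + j) = 1/((-5 + 5) + j) = 1/(0 + j) = 1/j)
(k(-2)*((-3 + (6*1)*(-3)) + 3))*(-1) = (((-3 + (6*1)*(-3)) + 3)/(-2))*(-1) = -((-3 + 6*(-3)) + 3)/2*(-1) = -((-3 - 18) + 3)/2*(-1) = -(-21 + 3)/2*(-1) = -½*(-18)*(-1) = 9*(-1) = -9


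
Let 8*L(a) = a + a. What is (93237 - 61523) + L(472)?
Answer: 31832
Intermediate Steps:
L(a) = a/4 (L(a) = (a + a)/8 = (2*a)/8 = a/4)
(93237 - 61523) + L(472) = (93237 - 61523) + (¼)*472 = 31714 + 118 = 31832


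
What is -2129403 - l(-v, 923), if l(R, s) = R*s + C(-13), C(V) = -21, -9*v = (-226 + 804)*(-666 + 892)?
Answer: -139734082/9 ≈ -1.5526e+7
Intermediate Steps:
v = -130628/9 (v = -(-226 + 804)*(-666 + 892)/9 = -578*226/9 = -⅑*130628 = -130628/9 ≈ -14514.)
l(R, s) = -21 + R*s (l(R, s) = R*s - 21 = -21 + R*s)
-2129403 - l(-v, 923) = -2129403 - (-21 - 1*(-130628/9)*923) = -2129403 - (-21 + (130628/9)*923) = -2129403 - (-21 + 120569644/9) = -2129403 - 1*120569455/9 = -2129403 - 120569455/9 = -139734082/9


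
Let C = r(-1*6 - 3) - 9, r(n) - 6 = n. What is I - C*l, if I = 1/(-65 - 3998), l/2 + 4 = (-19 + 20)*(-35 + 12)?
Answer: -2632825/4063 ≈ -648.00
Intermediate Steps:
r(n) = 6 + n
l = -54 (l = -8 + 2*((-19 + 20)*(-35 + 12)) = -8 + 2*(1*(-23)) = -8 + 2*(-23) = -8 - 46 = -54)
I = -1/4063 (I = 1/(-4063) = -1/4063 ≈ -0.00024612)
C = -12 (C = (6 + (-1*6 - 3)) - 9 = (6 + (-6 - 3)) - 9 = (6 - 9) - 9 = -3 - 9 = -12)
I - C*l = -1/4063 - (-12)*(-54) = -1/4063 - 1*648 = -1/4063 - 648 = -2632825/4063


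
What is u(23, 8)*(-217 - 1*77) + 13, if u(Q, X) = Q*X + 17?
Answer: -59081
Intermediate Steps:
u(Q, X) = 17 + Q*X
u(23, 8)*(-217 - 1*77) + 13 = (17 + 23*8)*(-217 - 1*77) + 13 = (17 + 184)*(-217 - 77) + 13 = 201*(-294) + 13 = -59094 + 13 = -59081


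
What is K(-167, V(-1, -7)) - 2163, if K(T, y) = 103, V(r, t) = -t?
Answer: -2060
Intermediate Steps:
K(-167, V(-1, -7)) - 2163 = 103 - 2163 = -2060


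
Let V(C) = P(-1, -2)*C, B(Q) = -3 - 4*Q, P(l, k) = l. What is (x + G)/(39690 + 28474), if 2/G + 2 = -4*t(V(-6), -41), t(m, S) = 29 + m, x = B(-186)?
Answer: 26305/2419822 ≈ 0.010871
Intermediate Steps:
x = 741 (x = -3 - 4*(-186) = -3 + 744 = 741)
V(C) = -C
G = -1/71 (G = 2/(-2 - 4*(29 - 1*(-6))) = 2/(-2 - 4*(29 + 6)) = 2/(-2 - 4*35) = 2/(-2 - 140) = 2/(-142) = 2*(-1/142) = -1/71 ≈ -0.014085)
(x + G)/(39690 + 28474) = (741 - 1/71)/(39690 + 28474) = (52610/71)/68164 = (52610/71)*(1/68164) = 26305/2419822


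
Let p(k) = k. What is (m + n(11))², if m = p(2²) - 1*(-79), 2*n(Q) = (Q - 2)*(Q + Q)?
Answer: 33124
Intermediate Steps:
n(Q) = Q*(-2 + Q) (n(Q) = ((Q - 2)*(Q + Q))/2 = ((-2 + Q)*(2*Q))/2 = (2*Q*(-2 + Q))/2 = Q*(-2 + Q))
m = 83 (m = 2² - 1*(-79) = 4 + 79 = 83)
(m + n(11))² = (83 + 11*(-2 + 11))² = (83 + 11*9)² = (83 + 99)² = 182² = 33124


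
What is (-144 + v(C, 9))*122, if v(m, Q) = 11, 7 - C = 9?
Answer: -16226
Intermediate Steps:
C = -2 (C = 7 - 1*9 = 7 - 9 = -2)
(-144 + v(C, 9))*122 = (-144 + 11)*122 = -133*122 = -16226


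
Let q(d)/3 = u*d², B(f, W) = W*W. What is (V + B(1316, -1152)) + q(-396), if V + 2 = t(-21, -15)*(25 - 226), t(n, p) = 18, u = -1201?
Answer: -563684564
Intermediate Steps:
B(f, W) = W²
q(d) = -3603*d² (q(d) = 3*(-1201*d²) = -3603*d²)
V = -3620 (V = -2 + 18*(25 - 226) = -2 + 18*(-201) = -2 - 3618 = -3620)
(V + B(1316, -1152)) + q(-396) = (-3620 + (-1152)²) - 3603*(-396)² = (-3620 + 1327104) - 3603*156816 = 1323484 - 565008048 = -563684564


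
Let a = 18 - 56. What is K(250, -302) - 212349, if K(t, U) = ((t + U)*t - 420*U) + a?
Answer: -98547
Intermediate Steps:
a = -38
K(t, U) = -38 - 420*U + t*(U + t) (K(t, U) = ((t + U)*t - 420*U) - 38 = ((U + t)*t - 420*U) - 38 = (t*(U + t) - 420*U) - 38 = (-420*U + t*(U + t)) - 38 = -38 - 420*U + t*(U + t))
K(250, -302) - 212349 = (-38 + 250**2 - 420*(-302) - 302*250) - 212349 = (-38 + 62500 + 126840 - 75500) - 212349 = 113802 - 212349 = -98547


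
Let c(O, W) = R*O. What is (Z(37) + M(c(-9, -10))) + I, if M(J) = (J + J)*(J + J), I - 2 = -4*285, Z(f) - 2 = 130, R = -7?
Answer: 14870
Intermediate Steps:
Z(f) = 132 (Z(f) = 2 + 130 = 132)
I = -1138 (I = 2 - 4*285 = 2 - 1140 = -1138)
c(O, W) = -7*O
M(J) = 4*J² (M(J) = (2*J)*(2*J) = 4*J²)
(Z(37) + M(c(-9, -10))) + I = (132 + 4*(-7*(-9))²) - 1138 = (132 + 4*63²) - 1138 = (132 + 4*3969) - 1138 = (132 + 15876) - 1138 = 16008 - 1138 = 14870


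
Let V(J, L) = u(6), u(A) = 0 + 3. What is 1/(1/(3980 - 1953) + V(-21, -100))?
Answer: 2027/6082 ≈ 0.33328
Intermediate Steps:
u(A) = 3
V(J, L) = 3
1/(1/(3980 - 1953) + V(-21, -100)) = 1/(1/(3980 - 1953) + 3) = 1/(1/2027 + 3) = 1/(6082/2027) = 2027/6082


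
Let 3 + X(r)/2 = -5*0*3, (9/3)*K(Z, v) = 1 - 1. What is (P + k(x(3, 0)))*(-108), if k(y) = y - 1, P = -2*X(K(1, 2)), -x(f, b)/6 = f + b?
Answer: 756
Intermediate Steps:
K(Z, v) = 0 (K(Z, v) = (1 - 1)/3 = (⅓)*0 = 0)
X(r) = -6 (X(r) = -6 + 2*(-5*0*3) = -6 + 2*(0*3) = -6 + 2*0 = -6 + 0 = -6)
x(f, b) = -6*b - 6*f (x(f, b) = -6*(f + b) = -6*(b + f) = -6*b - 6*f)
P = 12 (P = -2*(-6) = 12)
k(y) = -1 + y
(P + k(x(3, 0)))*(-108) = (12 + (-1 + (-6*0 - 6*3)))*(-108) = (12 + (-1 + (0 - 18)))*(-108) = (12 + (-1 - 18))*(-108) = (12 - 19)*(-108) = -7*(-108) = 756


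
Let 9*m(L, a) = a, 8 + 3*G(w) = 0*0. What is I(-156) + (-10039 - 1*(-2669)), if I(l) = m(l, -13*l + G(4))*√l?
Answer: -7370 + 12152*I*√39/27 ≈ -7370.0 + 2810.7*I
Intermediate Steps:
G(w) = -8/3 (G(w) = -8/3 + (0*0)/3 = -8/3 + (⅓)*0 = -8/3 + 0 = -8/3)
m(L, a) = a/9
I(l) = √l*(-8/27 - 13*l/9) (I(l) = ((-13*l - 8/3)/9)*√l = ((-8/3 - 13*l)/9)*√l = (-8/27 - 13*l/9)*√l = √l*(-8/27 - 13*l/9))
I(-156) + (-10039 - 1*(-2669)) = √(-156)*(-8 - 39*(-156))/27 + (-10039 - 1*(-2669)) = (2*I*√39)*(-8 + 6084)/27 + (-10039 + 2669) = (1/27)*(2*I*√39)*6076 - 7370 = 12152*I*√39/27 - 7370 = -7370 + 12152*I*√39/27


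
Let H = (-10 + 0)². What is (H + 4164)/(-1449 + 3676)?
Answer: 4264/2227 ≈ 1.9147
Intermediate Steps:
H = 100 (H = (-10)² = 100)
(H + 4164)/(-1449 + 3676) = (100 + 4164)/(-1449 + 3676) = 4264/2227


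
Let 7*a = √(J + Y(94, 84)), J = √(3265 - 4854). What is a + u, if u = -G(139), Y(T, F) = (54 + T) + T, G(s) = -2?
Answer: 2 + √(242 + I*√1589)/7 ≈ 4.2298 + 0.18242*I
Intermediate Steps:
Y(T, F) = 54 + 2*T
J = I*√1589 (J = √(-1589) = I*√1589 ≈ 39.862*I)
a = √(242 + I*√1589)/7 (a = √(I*√1589 + (54 + 2*94))/7 = √(I*√1589 + (54 + 188))/7 = √(I*√1589 + 242)/7 = √(242 + I*√1589)/7 ≈ 2.2298 + 0.18242*I)
u = 2 (u = -1*(-2) = 2)
a + u = √(242 + I*√1589)/7 + 2 = 2 + √(242 + I*√1589)/7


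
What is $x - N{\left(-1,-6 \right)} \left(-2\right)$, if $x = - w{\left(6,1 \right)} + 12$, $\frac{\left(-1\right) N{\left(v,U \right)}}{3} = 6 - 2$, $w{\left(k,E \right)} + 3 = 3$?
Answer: $-12$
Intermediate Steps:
$w{\left(k,E \right)} = 0$ ($w{\left(k,E \right)} = -3 + 3 = 0$)
$N{\left(v,U \right)} = -12$ ($N{\left(v,U \right)} = - 3 \left(6 - 2\right) = \left(-3\right) 4 = -12$)
$x = 12$ ($x = \left(-1\right) 0 + 12 = 0 + 12 = 12$)
$x - N{\left(-1,-6 \right)} \left(-2\right) = 12 - \left(-12\right) \left(-2\right) = 12 - 24 = -12$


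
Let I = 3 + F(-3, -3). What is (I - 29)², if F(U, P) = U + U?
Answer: 1024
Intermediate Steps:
F(U, P) = 2*U
I = -3 (I = 3 + 2*(-3) = 3 - 6 = -3)
(I - 29)² = (-3 - 29)² = (-32)² = 1024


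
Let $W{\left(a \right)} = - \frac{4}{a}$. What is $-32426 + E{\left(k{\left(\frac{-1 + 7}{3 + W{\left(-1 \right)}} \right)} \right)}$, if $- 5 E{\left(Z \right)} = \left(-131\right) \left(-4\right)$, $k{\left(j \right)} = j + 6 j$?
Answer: $- \frac{162654}{5} \approx -32531.0$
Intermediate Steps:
$k{\left(j \right)} = 7 j$
$E{\left(Z \right)} = - \frac{524}{5}$ ($E{\left(Z \right)} = - \frac{\left(-131\right) \left(-4\right)}{5} = \left(- \frac{1}{5}\right) 524 = - \frac{524}{5}$)
$-32426 + E{\left(k{\left(\frac{-1 + 7}{3 + W{\left(-1 \right)}} \right)} \right)} = -32426 - \frac{524}{5} = - \frac{162654}{5}$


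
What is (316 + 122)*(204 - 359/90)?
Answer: 1314073/15 ≈ 87605.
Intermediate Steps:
(316 + 122)*(204 - 359/90) = 438*(204 - 359*1/90) = 438*(204 - 359/90) = 438*(18001/90) = 1314073/15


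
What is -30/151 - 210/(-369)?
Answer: 6880/18573 ≈ 0.37043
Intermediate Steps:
-30/151 - 210/(-369) = -30*1/151 - 210*(-1/369) = -30/151 + 70/123 = 6880/18573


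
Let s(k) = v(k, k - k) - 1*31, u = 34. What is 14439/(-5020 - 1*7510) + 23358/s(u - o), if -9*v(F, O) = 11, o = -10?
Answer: -263826897/363370 ≈ -726.06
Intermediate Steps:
v(F, O) = -11/9 (v(F, O) = -1/9*11 = -11/9)
s(k) = -290/9 (s(k) = -11/9 - 1*31 = -11/9 - 31 = -290/9)
14439/(-5020 - 1*7510) + 23358/s(u - o) = 14439/(-5020 - 1*7510) + 23358/(-290/9) = 14439/(-5020 - 7510) + 23358*(-9/290) = 14439/(-12530) - 105111/145 = 14439*(-1/12530) - 105111/145 = -14439/12530 - 105111/145 = -263826897/363370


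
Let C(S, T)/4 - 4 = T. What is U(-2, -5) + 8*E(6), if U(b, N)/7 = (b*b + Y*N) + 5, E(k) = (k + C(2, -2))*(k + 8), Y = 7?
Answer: 1386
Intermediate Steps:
C(S, T) = 16 + 4*T
E(k) = (8 + k)² (E(k) = (k + (16 + 4*(-2)))*(k + 8) = (k + (16 - 8))*(8 + k) = (k + 8)*(8 + k) = (8 + k)*(8 + k) = (8 + k)²)
U(b, N) = 35 + 7*b² + 49*N (U(b, N) = 7*((b*b + 7*N) + 5) = 7*((b² + 7*N) + 5) = 7*(5 + b² + 7*N) = 35 + 7*b² + 49*N)
U(-2, -5) + 8*E(6) = (35 + 7*(-2)² + 49*(-5)) + 8*(64 + 6² + 16*6) = (35 + 7*4 - 245) + 8*(64 + 36 + 96) = (35 + 28 - 245) + 8*196 = -182 + 1568 = 1386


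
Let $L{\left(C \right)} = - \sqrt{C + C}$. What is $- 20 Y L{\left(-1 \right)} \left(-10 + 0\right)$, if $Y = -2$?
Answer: $400 i \sqrt{2} \approx 565.69 i$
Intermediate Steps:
$L{\left(C \right)} = - \sqrt{2} \sqrt{C}$ ($L{\left(C \right)} = - \sqrt{2 C} = - \sqrt{2} \sqrt{C}$)
$- 20 Y L{\left(-1 \right)} \left(-10 + 0\right) = - 20 \left(- 2 \left(- \sqrt{2} \sqrt{-1}\right)\right) \left(-10 + 0\right) = - 20 \left(- 2 \left(- \sqrt{2} i\right)\right) \left(-10\right) = - 20 \left(- 2 \left(- i \sqrt{2}\right)\right) \left(-10\right) = - 20 \cdot 2 i \sqrt{2} \left(-10\right) = - 40 i \sqrt{2} \left(-10\right) = 400 i \sqrt{2}$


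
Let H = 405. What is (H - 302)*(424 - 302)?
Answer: 12566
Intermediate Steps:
(H - 302)*(424 - 302) = (405 - 302)*(424 - 302) = 103*122 = 12566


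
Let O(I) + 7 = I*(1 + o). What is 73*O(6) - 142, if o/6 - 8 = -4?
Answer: 10297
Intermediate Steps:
o = 24 (o = 48 + 6*(-4) = 48 - 24 = 24)
O(I) = -7 + 25*I (O(I) = -7 + I*(1 + 24) = -7 + I*25 = -7 + 25*I)
73*O(6) - 142 = 73*(-7 + 25*6) - 142 = 73*(-7 + 150) - 142 = 73*143 - 142 = 10439 - 142 = 10297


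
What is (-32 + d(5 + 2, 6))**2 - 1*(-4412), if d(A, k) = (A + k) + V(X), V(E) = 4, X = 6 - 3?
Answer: 4637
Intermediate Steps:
X = 3
d(A, k) = 4 + A + k (d(A, k) = (A + k) + 4 = 4 + A + k)
(-32 + d(5 + 2, 6))**2 - 1*(-4412) = (-32 + (4 + (5 + 2) + 6))**2 - 1*(-4412) = (-32 + (4 + 7 + 6))**2 + 4412 = (-32 + 17)**2 + 4412 = (-15)**2 + 4412 = 225 + 4412 = 4637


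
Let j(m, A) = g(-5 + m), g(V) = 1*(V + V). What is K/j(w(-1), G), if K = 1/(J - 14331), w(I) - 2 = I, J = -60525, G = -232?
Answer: 1/598848 ≈ 1.6699e-6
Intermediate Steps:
g(V) = 2*V (g(V) = 1*(2*V) = 2*V)
w(I) = 2 + I
j(m, A) = -10 + 2*m (j(m, A) = 2*(-5 + m) = -10 + 2*m)
K = -1/74856 (K = 1/(-60525 - 14331) = 1/(-74856) = -1/74856 ≈ -1.3359e-5)
K/j(w(-1), G) = -1/(74856*(-10 + 2*(2 - 1))) = -1/(74856*(-10 + 2*1)) = -1/(74856*(-10 + 2)) = -1/74856/(-8) = -1/74856*(-⅛) = 1/598848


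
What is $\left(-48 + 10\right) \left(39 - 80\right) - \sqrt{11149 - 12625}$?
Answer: $1558 - 6 i \sqrt{41} \approx 1558.0 - 38.419 i$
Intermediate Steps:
$\left(-48 + 10\right) \left(39 - 80\right) - \sqrt{11149 - 12625} = \left(-38\right) \left(-41\right) - \sqrt{-1476} = 1558 - 6 i \sqrt{41}$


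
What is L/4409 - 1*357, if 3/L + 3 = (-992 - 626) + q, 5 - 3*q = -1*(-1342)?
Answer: -9758880609/27335800 ≈ -357.00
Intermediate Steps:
q = -1337/3 (q = 5/3 - (-1)*(-1342)/3 = 5/3 - 1/3*1342 = 5/3 - 1342/3 = -1337/3 ≈ -445.67)
L = -9/6200 (L = 3/(-3 + ((-992 - 626) - 1337/3)) = 3/(-3 + (-1618 - 1337/3)) = 3/(-3 - 6191/3) = 3/(-6200/3) = 3*(-3/6200) = -9/6200 ≈ -0.0014516)
L/4409 - 1*357 = -9/6200/4409 - 1*357 = -9/6200*1/4409 - 357 = -9/27335800 - 357 = -9758880609/27335800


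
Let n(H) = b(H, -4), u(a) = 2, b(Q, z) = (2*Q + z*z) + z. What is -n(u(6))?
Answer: -16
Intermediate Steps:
b(Q, z) = z + z² + 2*Q (b(Q, z) = (2*Q + z²) + z = (z² + 2*Q) + z = z + z² + 2*Q)
n(H) = 12 + 2*H (n(H) = -4 + (-4)² + 2*H = -4 + 16 + 2*H = 12 + 2*H)
-n(u(6)) = -(12 + 2*2) = -(12 + 4) = -1*16 = -16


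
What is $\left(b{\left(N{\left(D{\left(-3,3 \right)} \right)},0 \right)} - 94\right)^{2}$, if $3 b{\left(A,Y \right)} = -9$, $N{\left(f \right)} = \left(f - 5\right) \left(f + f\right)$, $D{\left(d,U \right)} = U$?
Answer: $9409$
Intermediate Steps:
$N{\left(f \right)} = 2 f \left(-5 + f\right)$ ($N{\left(f \right)} = \left(-5 + f\right) 2 f = 2 f \left(-5 + f\right)$)
$b{\left(A,Y \right)} = -3$ ($b{\left(A,Y \right)} = \frac{1}{3} \left(-9\right) = -3$)
$\left(b{\left(N{\left(D{\left(-3,3 \right)} \right)},0 \right)} - 94\right)^{2} = \left(-3 - 94\right)^{2} = \left(-97\right)^{2} = 9409$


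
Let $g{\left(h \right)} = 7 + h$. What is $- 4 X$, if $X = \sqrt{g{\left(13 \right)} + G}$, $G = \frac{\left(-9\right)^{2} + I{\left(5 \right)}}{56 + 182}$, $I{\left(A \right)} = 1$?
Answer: $- \frac{12 \sqrt{32011}}{119} \approx -18.042$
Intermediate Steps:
$G = \frac{41}{119}$ ($G = \frac{\left(-9\right)^{2} + 1}{56 + 182} = \frac{81 + 1}{238} = 82 \cdot \frac{1}{238} = \frac{41}{119} \approx 0.34454$)
$X = \frac{3 \sqrt{32011}}{119}$ ($X = \sqrt{\left(7 + 13\right) + \frac{41}{119}} = \sqrt{20 + \frac{41}{119}} = \sqrt{\frac{2421}{119}} = \frac{3 \sqrt{32011}}{119} \approx 4.5105$)
$- 4 X = - 4 \frac{3 \sqrt{32011}}{119} = - \frac{12 \sqrt{32011}}{119}$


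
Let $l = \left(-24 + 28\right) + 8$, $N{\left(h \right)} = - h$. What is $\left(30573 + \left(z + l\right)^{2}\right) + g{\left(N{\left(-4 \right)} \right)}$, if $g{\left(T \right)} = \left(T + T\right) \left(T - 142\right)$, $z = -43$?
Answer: $30430$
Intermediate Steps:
$l = 12$ ($l = 4 + 8 = 12$)
$g{\left(T \right)} = 2 T \left(-142 + T\right)$
$\left(30573 + \left(z + l\right)^{2}\right) + g{\left(N{\left(-4 \right)} \right)} = \left(30573 + \left(-43 + 12\right)^{2}\right) + 2 \left(\left(-1\right) \left(-4\right)\right) \left(-142 - -4\right) = \left(30573 + \left(-31\right)^{2}\right) + 2 \cdot 4 \left(-142 + 4\right) = \left(30573 + 961\right) + 2 \cdot 4 \left(-138\right) = 31534 - 1104 = 30430$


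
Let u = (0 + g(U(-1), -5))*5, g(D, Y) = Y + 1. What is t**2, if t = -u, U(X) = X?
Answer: 400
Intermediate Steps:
g(D, Y) = 1 + Y
u = -20 (u = (0 + (1 - 5))*5 = (0 - 4)*5 = -4*5 = -20)
t = 20 (t = -1*(-20) = 20)
t**2 = 20**2 = 400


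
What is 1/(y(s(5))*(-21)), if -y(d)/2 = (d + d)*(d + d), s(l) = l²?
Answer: 1/105000 ≈ 9.5238e-6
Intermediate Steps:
y(d) = -8*d² (y(d) = -2*(d + d)*(d + d) = -2*2*d*2*d = -8*d²)
1/(y(s(5))*(-21)) = 1/(-8*(5²)²*(-21)) = 1/(-8*25²*(-21)) = 1/(-8*625*(-21)) = 1/(-5000*(-21)) = 1/105000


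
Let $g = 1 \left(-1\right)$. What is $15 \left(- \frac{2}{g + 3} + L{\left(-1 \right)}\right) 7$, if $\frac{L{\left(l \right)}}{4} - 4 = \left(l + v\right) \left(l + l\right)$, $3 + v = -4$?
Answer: $8295$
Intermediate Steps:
$v = -7$ ($v = -3 - 4 = -7$)
$g = -1$
$L{\left(l \right)} = 16 + 8 l \left(-7 + l\right)$ ($L{\left(l \right)} = 16 + 4 \left(l - 7\right) \left(l + l\right) = 16 + 4 \left(-7 + l\right) 2 l = 16 + 4 \cdot 2 l \left(-7 + l\right) = 16 + 8 l \left(-7 + l\right)$)
$15 \left(- \frac{2}{g + 3} + L{\left(-1 \right)}\right) 7 = 15 \left(- \frac{2}{-1 + 3} + \left(16 - -56 + 8 \left(-1\right)^{2}\right)\right) 7 = 15 \left(- \frac{2}{2} + \left(16 + 56 + 8 \cdot 1\right)\right) 7 = 15 \left(\left(-2\right) \frac{1}{2} + \left(16 + 56 + 8\right)\right) 7 = 15 \left(-1 + 80\right) 7 = 15 \cdot 79 \cdot 7 = 1185 \cdot 7 = 8295$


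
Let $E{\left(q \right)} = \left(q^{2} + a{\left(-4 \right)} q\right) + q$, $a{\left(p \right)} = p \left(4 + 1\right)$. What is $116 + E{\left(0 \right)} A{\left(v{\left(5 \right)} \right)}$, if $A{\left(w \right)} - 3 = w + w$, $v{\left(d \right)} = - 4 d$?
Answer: $116$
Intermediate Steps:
$a{\left(p \right)} = 5 p$ ($a{\left(p \right)} = p 5 = 5 p$)
$E{\left(q \right)} = q^{2} - 19 q$ ($E{\left(q \right)} = \left(q^{2} + 5 \left(-4\right) q\right) + q = \left(q^{2} - 20 q\right) + q = q^{2} - 19 q$)
$A{\left(w \right)} = 3 + 2 w$ ($A{\left(w \right)} = 3 + \left(w + w\right) = 3 + 2 w$)
$116 + E{\left(0 \right)} A{\left(v{\left(5 \right)} \right)} = 116 + 0 \left(-19 + 0\right) \left(3 + 2 \left(\left(-4\right) 5\right)\right) = 116 + 0 \left(-19\right) \left(3 + 2 \left(-20\right)\right) = 116 + 0 \left(3 - 40\right) = 116 + 0 \left(-37\right) = 116 + 0 = 116$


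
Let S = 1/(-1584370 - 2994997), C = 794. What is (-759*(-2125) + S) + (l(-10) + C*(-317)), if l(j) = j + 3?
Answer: 6233296979389/4579367 ≈ 1.3612e+6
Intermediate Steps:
l(j) = 3 + j
S = -1/4579367 (S = 1/(-4579367) = -1/4579367 ≈ -2.1837e-7)
(-759*(-2125) + S) + (l(-10) + C*(-317)) = (-759*(-2125) - 1/4579367) + ((3 - 10) + 794*(-317)) = (1612875 - 1/4579367) + (-7 - 251698) = 7385946550124/4579367 - 251705 = 6233296979389/4579367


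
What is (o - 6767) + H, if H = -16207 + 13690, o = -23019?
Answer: -32303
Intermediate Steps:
H = -2517
(o - 6767) + H = (-23019 - 6767) - 2517 = -29786 - 2517 = -32303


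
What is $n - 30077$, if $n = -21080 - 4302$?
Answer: $-55459$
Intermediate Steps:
$n = -25382$
$n - 30077 = -25382 - 30077 = -55459$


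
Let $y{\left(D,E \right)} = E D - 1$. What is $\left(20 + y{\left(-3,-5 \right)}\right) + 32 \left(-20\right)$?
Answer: $-606$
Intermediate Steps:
$y{\left(D,E \right)} = -1 + D E$ ($y{\left(D,E \right)} = D E - 1 = -1 + D E$)
$\left(20 + y{\left(-3,-5 \right)}\right) + 32 \left(-20\right) = \left(20 - -14\right) + 32 \left(-20\right) = \left(20 + \left(-1 + 15\right)\right) - 640 = \left(20 + 14\right) - 640 = 34 - 640 = -606$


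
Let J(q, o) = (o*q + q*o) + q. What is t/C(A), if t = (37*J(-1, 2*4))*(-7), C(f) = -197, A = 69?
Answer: -4403/197 ≈ -22.350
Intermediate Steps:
J(q, o) = q + 2*o*q (J(q, o) = (o*q + o*q) + q = 2*o*q + q = q + 2*o*q)
t = 4403 (t = (37*(-(1 + 2*(2*4))))*(-7) = (37*(-(1 + 2*8)))*(-7) = (37*(-(1 + 16)))*(-7) = (37*(-1*17))*(-7) = (37*(-17))*(-7) = -629*(-7) = 4403)
t/C(A) = 4403/(-197) = 4403*(-1/197) = -4403/197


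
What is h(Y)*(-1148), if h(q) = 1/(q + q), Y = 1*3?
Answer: -574/3 ≈ -191.33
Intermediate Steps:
Y = 3
h(q) = 1/(2*q)
h(Y)*(-1148) = ((1/2)/3)*(-1148) = ((1/2)*(1/3))*(-1148) = (1/6)*(-1148) = -574/3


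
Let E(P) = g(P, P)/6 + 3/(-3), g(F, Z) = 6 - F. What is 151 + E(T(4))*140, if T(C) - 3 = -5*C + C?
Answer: 1363/3 ≈ 454.33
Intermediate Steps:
T(C) = 3 - 4*C (T(C) = 3 + (-5*C + C) = 3 - 4*C)
E(P) = -P/6 (E(P) = (6 - P)/6 + 3/(-3) = (6 - P)*(⅙) + 3*(-⅓) = (1 - P/6) - 1 = -P/6)
151 + E(T(4))*140 = 151 - (3 - 4*4)/6*140 = 151 - (3 - 16)/6*140 = 151 - ⅙*(-13)*140 = 151 + (13/6)*140 = 151 + 910/3 = 1363/3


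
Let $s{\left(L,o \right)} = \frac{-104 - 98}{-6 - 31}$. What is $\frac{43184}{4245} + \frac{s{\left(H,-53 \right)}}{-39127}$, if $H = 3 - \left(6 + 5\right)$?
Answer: $\frac{62516576126}{6145482255} \approx 10.173$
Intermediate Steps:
$H = -8$ ($H = 3 - 11 = -8$)
$s{\left(L,o \right)} = \frac{202}{37}$ ($s{\left(L,o \right)} = - \frac{202}{-37} = \left(-202\right) \left(- \frac{1}{37}\right) = \frac{202}{37}$)
$\frac{43184}{4245} + \frac{s{\left(H,-53 \right)}}{-39127} = \frac{43184}{4245} + \frac{202}{37 \left(-39127\right)} = 43184 \cdot \frac{1}{4245} + \frac{202}{37} \left(- \frac{1}{39127}\right) = \frac{43184}{4245} - \frac{202}{1447699} = \frac{62516576126}{6145482255}$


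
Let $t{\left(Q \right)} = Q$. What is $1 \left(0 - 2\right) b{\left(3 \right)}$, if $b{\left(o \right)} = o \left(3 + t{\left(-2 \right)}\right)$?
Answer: $-6$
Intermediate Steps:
$b{\left(o \right)} = o$ ($b{\left(o \right)} = o \left(3 - 2\right) = o 1 = o$)
$1 \left(0 - 2\right) b{\left(3 \right)} = 1 \left(0 - 2\right) 3 = 1 \left(-2\right) 3 = \left(-2\right) 3 = -6$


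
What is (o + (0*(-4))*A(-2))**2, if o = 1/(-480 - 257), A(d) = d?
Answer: 1/543169 ≈ 1.8410e-6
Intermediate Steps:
o = -1/737 (o = 1/(-737) = -1/737 ≈ -0.0013569)
(o + (0*(-4))*A(-2))**2 = (-1/737 + (0*(-4))*(-2))**2 = (-1/737 + 0*(-2))**2 = (-1/737 + 0)**2 = (-1/737)**2 = 1/543169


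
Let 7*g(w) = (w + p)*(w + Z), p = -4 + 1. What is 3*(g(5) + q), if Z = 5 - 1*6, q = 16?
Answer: 360/7 ≈ 51.429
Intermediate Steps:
p = -3
Z = -1 (Z = 5 - 6 = -1)
g(w) = (-1 + w)*(-3 + w)/7 (g(w) = ((w - 3)*(w - 1))/7 = ((-3 + w)*(-1 + w))/7 = ((-1 + w)*(-3 + w))/7 = (-1 + w)*(-3 + w)/7)
3*(g(5) + q) = 3*((3/7 - 4/7*5 + (⅐)*5²) + 16) = 3*((3/7 - 20/7 + (⅐)*25) + 16) = 3*((3/7 - 20/7 + 25/7) + 16) = 3*(8/7 + 16) = 3*(120/7) = 360/7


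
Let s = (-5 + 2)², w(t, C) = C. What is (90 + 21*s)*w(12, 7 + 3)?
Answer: 2790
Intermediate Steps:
s = 9 (s = (-3)² = 9)
(90 + 21*s)*w(12, 7 + 3) = (90 + 21*9)*(7 + 3) = (90 + 189)*10 = 279*10 = 2790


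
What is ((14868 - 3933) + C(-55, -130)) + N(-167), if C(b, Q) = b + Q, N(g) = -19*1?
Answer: 10731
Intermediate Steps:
N(g) = -19
C(b, Q) = Q + b
((14868 - 3933) + C(-55, -130)) + N(-167) = ((14868 - 3933) + (-130 - 55)) - 19 = (10935 - 185) - 19 = 10750 - 19 = 10731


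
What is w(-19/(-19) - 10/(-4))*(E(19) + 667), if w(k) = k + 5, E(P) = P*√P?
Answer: 11339/2 + 323*√19/2 ≈ 6373.5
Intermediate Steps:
E(P) = P^(3/2)
w(k) = 5 + k
w(-19/(-19) - 10/(-4))*(E(19) + 667) = (5 + (-19/(-19) - 10/(-4)))*(19^(3/2) + 667) = (5 + (-19*(-1/19) - 10*(-¼)))*(19*√19 + 667) = (5 + (1 + 5/2))*(667 + 19*√19) = (5 + 7/2)*(667 + 19*√19) = 17*(667 + 19*√19)/2 = 11339/2 + 323*√19/2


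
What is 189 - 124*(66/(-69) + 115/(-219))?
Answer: 1877405/5037 ≈ 372.72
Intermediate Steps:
189 - 124*(66/(-69) + 115/(-219)) = 189 - 124*(66*(-1/69) + 115*(-1/219)) = 189 - 124*(-22/23 - 115/219) = 189 - 124*(-7463/5037) = 189 + 925412/5037 = 1877405/5037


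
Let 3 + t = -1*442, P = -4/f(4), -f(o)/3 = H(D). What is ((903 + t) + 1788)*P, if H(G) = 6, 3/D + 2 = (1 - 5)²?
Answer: 4492/9 ≈ 499.11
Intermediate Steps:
D = 3/14 (D = 3/(-2 + (1 - 5)²) = 3/(-2 + (-4)²) = 3/(-2 + 16) = 3/14 ≈ 0.21429)
f(o) = -18 (f(o) = -3*6 = -18)
P = 2/9 (P = -4/(-18) = -4*(-1/18) = 2/9 ≈ 0.22222)
t = -445 (t = -3 - 1*442 = -3 - 442 = -445)
((903 + t) + 1788)*P = ((903 - 445) + 1788)*(2/9) = (458 + 1788)*(2/9) = 2246*(2/9) = 4492/9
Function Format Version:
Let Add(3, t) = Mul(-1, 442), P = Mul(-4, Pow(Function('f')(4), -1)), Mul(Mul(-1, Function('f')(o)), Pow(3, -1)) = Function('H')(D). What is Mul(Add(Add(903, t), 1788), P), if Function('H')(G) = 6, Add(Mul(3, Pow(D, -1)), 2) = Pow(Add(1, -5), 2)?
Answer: Rational(4492, 9) ≈ 499.11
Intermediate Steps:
D = Rational(3, 14) (D = Mul(3, Pow(Add(-2, Pow(Add(1, -5), 2)), -1)) = Mul(3, Pow(Add(-2, Pow(-4, 2)), -1)) = Mul(3, Pow(Add(-2, 16), -1)) = Mul(3, Pow(14, -1)) = Mul(3, Rational(1, 14)) = Rational(3, 14) ≈ 0.21429)
Function('f')(o) = -18 (Function('f')(o) = Mul(-3, 6) = -18)
P = Rational(2, 9) (P = Mul(-4, Pow(-18, -1)) = Mul(-4, Rational(-1, 18)) = Rational(2, 9) ≈ 0.22222)
t = -445 (t = Add(-3, Mul(-1, 442)) = Add(-3, -442) = -445)
Mul(Add(Add(903, t), 1788), P) = Mul(Add(Add(903, -445), 1788), Rational(2, 9)) = Mul(Add(458, 1788), Rational(2, 9)) = Mul(2246, Rational(2, 9)) = Rational(4492, 9)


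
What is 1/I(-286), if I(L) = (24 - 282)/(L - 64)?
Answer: 175/129 ≈ 1.3566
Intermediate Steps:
I(L) = -258/(-64 + L)
1/I(-286) = 1/(-258/(-64 - 286)) = 1/(-258/(-350)) = 1/(-258*(-1/350)) = 1/(129/175) = 175/129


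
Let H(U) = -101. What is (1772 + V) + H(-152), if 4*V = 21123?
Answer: 27807/4 ≈ 6951.8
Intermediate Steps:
V = 21123/4 (V = (1/4)*21123 = 21123/4 ≈ 5280.8)
(1772 + V) + H(-152) = (1772 + 21123/4) - 101 = 28211/4 - 101 = 27807/4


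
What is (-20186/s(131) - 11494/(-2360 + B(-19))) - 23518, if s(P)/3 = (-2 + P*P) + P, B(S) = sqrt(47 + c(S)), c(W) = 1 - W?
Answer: -1132143310356353/48148612785 + 11494*sqrt(67)/5569533 ≈ -23514.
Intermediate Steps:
B(S) = sqrt(48 - S) (B(S) = sqrt(47 + (1 - S)) = sqrt(48 - S))
s(P) = -6 + 3*P + 3*P**2 (s(P) = 3*((-2 + P*P) + P) = 3*((-2 + P**2) + P) = 3*(-2 + P + P**2) = -6 + 3*P + 3*P**2)
(-20186/s(131) - 11494/(-2360 + B(-19))) - 23518 = (-20186/(-6 + 3*131 + 3*131**2) - 11494/(-2360 + sqrt(48 - 1*(-19)))) - 23518 = (-20186/(-6 + 393 + 3*17161) - 11494/(-2360 + sqrt(48 + 19))) - 23518 = (-20186/(-6 + 393 + 51483) - 11494/(-2360 + sqrt(67))) - 23518 = (-20186/51870 - 11494/(-2360 + sqrt(67))) - 23518 = (-20186*1/51870 - 11494/(-2360 + sqrt(67))) - 23518 = (-10093/25935 - 11494/(-2360 + sqrt(67))) - 23518 = -609949423/25935 - 11494/(-2360 + sqrt(67))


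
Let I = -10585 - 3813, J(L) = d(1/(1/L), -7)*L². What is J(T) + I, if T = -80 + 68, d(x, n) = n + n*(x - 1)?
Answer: -2302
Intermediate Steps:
d(x, n) = n + n*(-1 + x)
T = -12
J(L) = -7*L³ (J(L) = (-7*L)*L² = -7*L³)
I = -14398
J(T) + I = -7*(-12)³ - 14398 = -7*(-1728) - 14398 = 12096 - 14398 = -2302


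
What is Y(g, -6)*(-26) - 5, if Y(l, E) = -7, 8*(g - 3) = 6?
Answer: 177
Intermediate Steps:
g = 15/4 (g = 3 + (1/8)*6 = 3 + 3/4 = 15/4 ≈ 3.7500)
Y(g, -6)*(-26) - 5 = -7*(-26) - 5 = 182 - 5 = 177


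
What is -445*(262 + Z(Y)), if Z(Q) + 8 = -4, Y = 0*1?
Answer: -111250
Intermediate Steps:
Y = 0
Z(Q) = -12 (Z(Q) = -8 - 4 = -12)
-445*(262 + Z(Y)) = -445*(262 - 12) = -445*250 = -111250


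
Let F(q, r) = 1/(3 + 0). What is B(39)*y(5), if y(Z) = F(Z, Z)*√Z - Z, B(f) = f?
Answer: -195 + 13*√5 ≈ -165.93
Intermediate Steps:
F(q, r) = ⅓ (F(q, r) = 1/3 = ⅓)
y(Z) = -Z + √Z/3 (y(Z) = √Z/3 - Z = -Z + √Z/3)
B(39)*y(5) = 39*(-1*5 + √5/3) = 39*(-5 + √5/3) = -195 + 13*√5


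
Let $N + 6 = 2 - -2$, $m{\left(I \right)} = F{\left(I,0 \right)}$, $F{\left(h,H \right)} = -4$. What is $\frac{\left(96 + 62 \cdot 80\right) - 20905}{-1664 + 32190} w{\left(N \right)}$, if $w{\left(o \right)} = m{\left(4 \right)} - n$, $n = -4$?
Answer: $0$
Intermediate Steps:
$m{\left(I \right)} = -4$
$N = -2$ ($N = -6 + \left(2 - -2\right) = -6 + \left(2 + 2\right) = -6 + 4 = -2$)
$w{\left(o \right)} = 0$ ($w{\left(o \right)} = -4 - -4 = -4 + 4 = 0$)
$\frac{\left(96 + 62 \cdot 80\right) - 20905}{-1664 + 32190} w{\left(N \right)} = \frac{\left(96 + 62 \cdot 80\right) - 20905}{-1664 + 32190} \cdot 0 = \frac{\left(96 + 4960\right) - 20905}{30526} \cdot 0 = \left(5056 - 20905\right) \frac{1}{30526} \cdot 0 = \left(-15849\right) \frac{1}{30526} \cdot 0 = \left(- \frac{15849}{30526}\right) 0 = 0$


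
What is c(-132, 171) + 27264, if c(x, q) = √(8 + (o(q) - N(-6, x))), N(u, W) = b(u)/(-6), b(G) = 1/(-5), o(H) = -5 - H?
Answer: 27264 + 71*I*√30/30 ≈ 27264.0 + 12.963*I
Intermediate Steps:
b(G) = -⅕
N(u, W) = 1/30 (N(u, W) = -⅕/(-6) = -⅕*(-⅙) = 1/30)
c(x, q) = √(89/30 - q) (c(x, q) = √(8 + ((-5 - q) - 1*1/30)) = √(8 + ((-5 - q) - 1/30)) = √(8 + (-151/30 - q)) = √(89/30 - q))
c(-132, 171) + 27264 = √(2670 - 900*171)/30 + 27264 = √(2670 - 153900)/30 + 27264 = √(-151230)/30 + 27264 = (71*I*√30)/30 + 27264 = 71*I*√30/30 + 27264 = 27264 + 71*I*√30/30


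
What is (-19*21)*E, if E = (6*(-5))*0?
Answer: 0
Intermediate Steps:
E = 0 (E = -30*0 = 0)
(-19*21)*E = -19*21*0 = -399*0 = 0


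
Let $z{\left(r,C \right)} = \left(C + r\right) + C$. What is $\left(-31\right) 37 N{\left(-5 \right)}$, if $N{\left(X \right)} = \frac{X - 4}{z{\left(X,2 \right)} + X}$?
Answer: $- \frac{3441}{2} \approx -1720.5$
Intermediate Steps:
$z{\left(r,C \right)} = r + 2 C$
$N{\left(X \right)} = \frac{-4 + X}{4 + 2 X}$ ($N{\left(X \right)} = \frac{X - 4}{\left(X + 2 \cdot 2\right) + X} = \frac{-4 + X}{\left(X + 4\right) + X} = \frac{-4 + X}{\left(4 + X\right) + X} = \frac{-4 + X}{4 + 2 X}$)
$\left(-31\right) 37 N{\left(-5 \right)} = \left(-31\right) 37 \frac{-4 - 5}{2 \left(2 - 5\right)} = - 1147 \cdot \frac{1}{2} \frac{1}{-3} \left(-9\right) = - 1147 \cdot \frac{1}{2} \left(- \frac{1}{3}\right) \left(-9\right) = \left(-1147\right) \frac{3}{2} = - \frac{3441}{2}$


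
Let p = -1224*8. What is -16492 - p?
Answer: -6700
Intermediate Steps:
p = -9792
-16492 - p = -16492 - 1*(-9792) = -16492 + 9792 = -6700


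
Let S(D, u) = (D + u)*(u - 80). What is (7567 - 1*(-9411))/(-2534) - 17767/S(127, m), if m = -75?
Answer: -45910551/10212020 ≈ -4.4957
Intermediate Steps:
S(D, u) = (-80 + u)*(D + u) (S(D, u) = (D + u)*(-80 + u) = (-80 + u)*(D + u))
(7567 - 1*(-9411))/(-2534) - 17767/S(127, m) = (7567 - 1*(-9411))/(-2534) - 17767/((-75)² - 80*127 - 80*(-75) + 127*(-75)) = (7567 + 9411)*(-1/2534) - 17767/(5625 - 10160 + 6000 - 9525) = 16978*(-1/2534) - 17767/(-8060) = -8489/1267 - 17767*(-1/8060) = -8489/1267 + 17767/8060 = -45910551/10212020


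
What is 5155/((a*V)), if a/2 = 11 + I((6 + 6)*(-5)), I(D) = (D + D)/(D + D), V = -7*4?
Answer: -5155/672 ≈ -7.6711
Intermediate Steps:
V = -28
I(D) = 1 (I(D) = (2*D)/((2*D)) = (2*D)*(1/(2*D)) = 1)
a = 24 (a = 2*(11 + 1) = 2*12 = 24)
5155/((a*V)) = 5155/((24*(-28))) = 5155/(-672) = 5155*(-1/672) = -5155/672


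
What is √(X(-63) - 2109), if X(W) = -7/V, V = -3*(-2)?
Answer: I*√75966/6 ≈ 45.937*I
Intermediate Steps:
V = 6
X(W) = -7/6
√(X(-63) - 2109) = √(-7/6 - 2109) = √(-12661/6) = I*√75966/6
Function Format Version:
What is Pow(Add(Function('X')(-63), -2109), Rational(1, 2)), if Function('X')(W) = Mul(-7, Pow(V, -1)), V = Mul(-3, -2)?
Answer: Mul(Rational(1, 6), I, Pow(75966, Rational(1, 2))) ≈ Mul(45.937, I)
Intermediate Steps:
V = 6
Function('X')(W) = Rational(-7, 6) (Function('X')(W) = Mul(-7, Pow(6, -1)) = Mul(-7, Rational(1, 6)) = Rational(-7, 6))
Pow(Add(Function('X')(-63), -2109), Rational(1, 2)) = Pow(Add(Rational(-7, 6), -2109), Rational(1, 2)) = Pow(Rational(-12661, 6), Rational(1, 2)) = Mul(Rational(1, 6), I, Pow(75966, Rational(1, 2)))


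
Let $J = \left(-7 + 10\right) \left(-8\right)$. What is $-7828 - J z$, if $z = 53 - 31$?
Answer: $-7300$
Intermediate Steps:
$J = -24$ ($J = 3 \left(-8\right) = -24$)
$z = 22$ ($z = 53 - 31 = 22$)
$-7828 - J z = -7828 - \left(-24\right) 22 = -7828 - -528 = -7828 + 528 = -7300$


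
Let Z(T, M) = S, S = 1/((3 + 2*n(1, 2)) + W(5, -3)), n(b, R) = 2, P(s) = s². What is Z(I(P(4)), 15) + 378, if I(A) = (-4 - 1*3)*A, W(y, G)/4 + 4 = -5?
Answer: 10961/29 ≈ 377.97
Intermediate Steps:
W(y, G) = -36 (W(y, G) = -16 + 4*(-5) = -16 - 20 = -36)
I(A) = -7*A (I(A) = (-4 - 3)*A = -7*A)
S = -1/29 (S = 1/((3 + 2*2) - 36) = 1/((3 + 4) - 36) = 1/(7 - 36) = 1/(-29) = -1/29 ≈ -0.034483)
Z(T, M) = -1/29
Z(I(P(4)), 15) + 378 = -1/29 + 378 = 10961/29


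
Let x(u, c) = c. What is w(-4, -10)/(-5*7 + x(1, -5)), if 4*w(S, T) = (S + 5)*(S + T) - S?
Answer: 1/16 ≈ 0.062500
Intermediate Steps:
w(S, T) = -S/4 + (5 + S)*(S + T)/4 (w(S, T) = ((S + 5)*(S + T) - S)/4 = ((5 + S)*(S + T) - S)/4 = (-S + (5 + S)*(S + T))/4 = -S/4 + (5 + S)*(S + T)/4)
w(-4, -10)/(-5*7 + x(1, -5)) = (-4 + (¼)*(-4)² + (5/4)*(-10) + (¼)*(-4)*(-10))/(-5*7 - 5) = (-4 + (¼)*16 - 25/2 + 10)/(-35 - 5) = (-4 + 4 - 25/2 + 10)/(-40) = -5/2*(-1/40) = 1/16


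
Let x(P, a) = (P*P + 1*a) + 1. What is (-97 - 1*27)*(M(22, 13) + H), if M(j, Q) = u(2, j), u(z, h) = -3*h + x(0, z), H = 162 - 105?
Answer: 744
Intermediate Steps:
H = 57
x(P, a) = 1 + a + P² (x(P, a) = (P² + a) + 1 = (a + P²) + 1 = 1 + a + P²)
u(z, h) = 1 + z - 3*h (u(z, h) = -3*h + (1 + z + 0²) = -3*h + (1 + z + 0) = -3*h + (1 + z) = 1 + z - 3*h)
M(j, Q) = 3 - 3*j (M(j, Q) = 1 + 2 - 3*j = 3 - 3*j)
(-97 - 1*27)*(M(22, 13) + H) = (-97 - 1*27)*((3 - 3*22) + 57) = (-97 - 27)*((3 - 66) + 57) = -124*(-63 + 57) = -124*(-6) = 744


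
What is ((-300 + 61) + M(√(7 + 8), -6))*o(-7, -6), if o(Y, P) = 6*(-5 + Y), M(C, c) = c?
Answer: 17640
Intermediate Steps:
o(Y, P) = -30 + 6*Y
((-300 + 61) + M(√(7 + 8), -6))*o(-7, -6) = ((-300 + 61) - 6)*(-30 + 6*(-7)) = (-239 - 6)*(-30 - 42) = -245*(-72) = 17640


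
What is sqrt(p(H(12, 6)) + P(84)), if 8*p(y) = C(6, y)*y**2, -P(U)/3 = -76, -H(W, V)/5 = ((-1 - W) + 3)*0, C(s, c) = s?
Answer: 2*sqrt(57) ≈ 15.100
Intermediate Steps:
H(W, V) = 0 (H(W, V) = -5*((-1 - W) + 3)*0 = -5*(2 - W)*0 = -5*0 = 0)
P(U) = 228 (P(U) = -3*(-76) = 228)
p(y) = 3*y**2/4 (p(y) = (6*y**2)/8 = 3*y**2/4)
sqrt(p(H(12, 6)) + P(84)) = sqrt((3/4)*0**2 + 228) = sqrt((3/4)*0 + 228) = sqrt(0 + 228) = sqrt(228) = 2*sqrt(57)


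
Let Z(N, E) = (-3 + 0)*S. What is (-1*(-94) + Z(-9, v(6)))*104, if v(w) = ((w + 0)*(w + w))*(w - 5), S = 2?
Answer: 9152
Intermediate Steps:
v(w) = 2*w**2*(-5 + w) (v(w) = (w*(2*w))*(-5 + w) = (2*w**2)*(-5 + w) = 2*w**2*(-5 + w))
Z(N, E) = -6 (Z(N, E) = (-3 + 0)*2 = -3*2 = -6)
(-1*(-94) + Z(-9, v(6)))*104 = (-1*(-94) - 6)*104 = (94 - 6)*104 = 88*104 = 9152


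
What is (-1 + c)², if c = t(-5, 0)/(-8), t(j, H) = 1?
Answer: 81/64 ≈ 1.2656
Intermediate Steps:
c = -⅛ (c = 1/(-8) = 1*(-⅛) = -⅛ ≈ -0.12500)
(-1 + c)² = (-1 - ⅛)² = (-9/8)² = 81/64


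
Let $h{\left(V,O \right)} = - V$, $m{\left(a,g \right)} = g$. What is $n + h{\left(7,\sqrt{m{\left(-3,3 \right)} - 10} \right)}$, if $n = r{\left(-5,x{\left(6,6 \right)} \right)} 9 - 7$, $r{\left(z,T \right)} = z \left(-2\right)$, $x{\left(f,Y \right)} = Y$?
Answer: $76$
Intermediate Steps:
$r{\left(z,T \right)} = - 2 z$
$n = 83$ ($n = \left(-2\right) \left(-5\right) 9 - 7 = 10 \cdot 9 - 7 = 90 - 7 = 83$)
$n + h{\left(7,\sqrt{m{\left(-3,3 \right)} - 10} \right)} = 83 - 7 = 76$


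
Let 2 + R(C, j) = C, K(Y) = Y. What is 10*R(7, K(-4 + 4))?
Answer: 50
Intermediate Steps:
R(C, j) = -2 + C
10*R(7, K(-4 + 4)) = 10*(-2 + 7) = 10*5 = 50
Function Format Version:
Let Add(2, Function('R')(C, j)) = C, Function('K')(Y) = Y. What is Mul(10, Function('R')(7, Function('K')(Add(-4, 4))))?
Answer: 50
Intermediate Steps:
Function('R')(C, j) = Add(-2, C)
Mul(10, Function('R')(7, Function('K')(Add(-4, 4)))) = Mul(10, Add(-2, 7)) = Mul(10, 5) = 50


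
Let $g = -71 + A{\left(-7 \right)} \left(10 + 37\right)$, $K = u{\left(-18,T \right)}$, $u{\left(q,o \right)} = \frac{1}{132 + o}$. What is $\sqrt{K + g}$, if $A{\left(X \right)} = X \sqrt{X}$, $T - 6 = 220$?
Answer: $\frac{\sqrt{-9099286 - 42165956 i \sqrt{7}}}{358} \approx 20.029 - 21.729 i$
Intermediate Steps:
$T = 226$ ($T = 6 + 220 = 226$)
$A{\left(X \right)} = X^{\frac{3}{2}}$
$K = \frac{1}{358}$ ($K = \frac{1}{132 + 226} = \frac{1}{358} \approx 0.0027933$)
$g = -71 - 329 i \sqrt{7}$ ($g = -71 + \left(-7\right)^{\frac{3}{2}} \left(10 + 37\right) = -71 + - 7 i \sqrt{7} \cdot 47 = -71 - 329 i \sqrt{7} \approx -71.0 - 870.45 i$)
$\sqrt{K + g} = \sqrt{\frac{1}{358} - \left(71 + 329 i \sqrt{7}\right)} = \sqrt{- \frac{25417}{358} - 329 i \sqrt{7}}$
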